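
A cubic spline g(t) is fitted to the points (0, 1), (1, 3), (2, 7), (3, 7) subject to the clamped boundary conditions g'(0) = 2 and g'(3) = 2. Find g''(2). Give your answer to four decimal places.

-10.4000

Write M_i for g''(x_i). With h_i = 1, 1, 1 and divided differences Δ_i = 2, 4, 0, the continuity of g' gives the tridiagonal system
  1·M_0 + 4·M_1 + 1·M_2 = 6(Δ_1 - Δ_0) = 12
  1·M_1 + 4·M_2 + 1·M_3 = 6(Δ_2 - Δ_1) = -24
Clamped end conditions give two more equations: 2h_0·M_0 + h_0·M_1 = 6(Δ_0 - g'(0)) = 0 and h_2·M_2 + 2h_2·M_3 = 6(g'(3) - Δ_2) = 12.
Hence M_0 = -16/5, M_1 = 32/5, M_2 = -52/5, M_3 = 56/5.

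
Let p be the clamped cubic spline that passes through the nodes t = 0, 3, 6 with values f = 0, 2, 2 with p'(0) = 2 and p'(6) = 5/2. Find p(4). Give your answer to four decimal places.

Write σ_i for p''(x_i). With h_i = 3, 3 and divided differences Δ_i = 2/3, 0, the continuity of p' gives the tridiagonal system
  3·σ_0 + 12·σ_1 + 3·σ_2 = 6(Δ_1 - Δ_0) = -4
Clamped end conditions give two more equations: 2h_0·σ_0 + h_0·σ_1 = 6(Δ_0 - p'(0)) = -8 and h_1·σ_1 + 2h_1·σ_2 = 6(p'(6) - Δ_1) = 15.
Hence σ_0 = -11/12, σ_1 = -5/6, σ_2 = 35/12.
On [3, 6], p(t) = 2 - 5/8·(t - 3) - 5/12·(t - 3)² + 5/24·(t - 3)³.
With (t - 3) = 1: p(4) = 7/6.

1.1667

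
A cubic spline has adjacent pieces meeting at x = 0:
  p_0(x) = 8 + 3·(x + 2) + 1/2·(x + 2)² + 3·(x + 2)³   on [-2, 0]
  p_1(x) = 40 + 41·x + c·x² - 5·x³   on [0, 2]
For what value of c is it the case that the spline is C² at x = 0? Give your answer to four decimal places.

p_0''(x) = 1 + 18·(x + 2), so p_0''(0) = 37. On the right, p_1''(0) = 2c, so c = 37/2.

18.5000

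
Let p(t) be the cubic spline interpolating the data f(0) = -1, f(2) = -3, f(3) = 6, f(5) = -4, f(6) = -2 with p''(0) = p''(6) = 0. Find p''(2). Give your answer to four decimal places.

13.4839

Write m_i for p''(x_i). With h_i = 2, 1, 2, 1 and divided differences Δ_i = -1, 9, -5, 2, the continuity of p' gives the tridiagonal system
  2·m_0 + 6·m_1 + 1·m_2 = 6(Δ_1 - Δ_0) = 60
  1·m_1 + 6·m_2 + 2·m_3 = 6(Δ_2 - Δ_1) = -84
  2·m_2 + 6·m_3 + 1·m_4 = 6(Δ_3 - Δ_2) = 42
Natural end conditions: m_0 = m_4 = 0.
Forward elimination and back-substitution give m_0 = 0, m_1 = 418/31, m_2 = -648/31, m_3 = 433/31, m_4 = 0.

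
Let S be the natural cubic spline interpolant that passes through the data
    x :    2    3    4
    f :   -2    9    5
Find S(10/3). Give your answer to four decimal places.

9.0556

Let M_i = S''(x_i). Step sizes h_i = 1, 1; slopes of the chords Δ_i = (y_(i+1) - y_i)/h_i = 11, -4.
  1·M_0 + 4·M_1 + 1·M_2 = 6(Δ_1 - Δ_0) = -90
Natural end conditions: M_0 = M_2 = 0.
Hence M_0 = 0, M_1 = -45/2, M_2 = 0.
On [3, 4], S(x) = 9 + 7/2·(x - 3) - 45/4·(x - 3)² + 15/4·(x - 3)³.
With (x - 3) = 1/3: S(10/3) = 163/18.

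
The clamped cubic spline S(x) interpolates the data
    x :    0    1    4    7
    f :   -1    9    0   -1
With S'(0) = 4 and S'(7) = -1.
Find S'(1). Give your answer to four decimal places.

9.1935

Let M_i = S''(x_i). Step sizes h_i = 1, 3, 3; slopes of the chords Δ_i = (y_(i+1) - y_i)/h_i = 10, -3, -1/3.
  1·M_0 + 8·M_1 + 3·M_2 = 6(Δ_1 - Δ_0) = -78
  3·M_1 + 12·M_2 + 3·M_3 = 6(Δ_2 - Δ_1) = 16
Clamped end conditions give two more equations: 2h_0·M_0 + h_0·M_1 = 6(Δ_0 - S'(0)) = 36 and h_2·M_2 + 2h_2·M_3 = 6(S'(7) - Δ_2) = -4.
Solving: M_0 = 794/31, M_1 = -472/31, M_2 = 188/31, M_3 = -344/93.
On [1, 4], S'(x) = b_1 + 2c_1·(x - 1) + 3d_1·(x - 1)² with b_1 = Δ_1 - h_1(2M_1 + M_2)/6 = 285/31, c_1 = M_1/2 = -236/31, d_1 = (M_2 - M_1)/(6h_1) = 110/93. So S'(1) = 285/31.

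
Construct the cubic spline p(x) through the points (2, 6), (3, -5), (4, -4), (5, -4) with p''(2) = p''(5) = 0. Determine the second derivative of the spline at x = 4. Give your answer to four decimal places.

-6.4000

Let m_i = p''(x_i). Step sizes h_i = 1, 1, 1; slopes of the chords Δ_i = (y_(i+1) - y_i)/h_i = -11, 1, 0.
  1·m_0 + 4·m_1 + 1·m_2 = 6(Δ_1 - Δ_0) = 72
  1·m_1 + 4·m_2 + 1·m_3 = 6(Δ_2 - Δ_1) = -6
Natural end conditions: m_0 = m_3 = 0.
Solving: m_0 = 0, m_1 = 98/5, m_2 = -32/5, m_3 = 0.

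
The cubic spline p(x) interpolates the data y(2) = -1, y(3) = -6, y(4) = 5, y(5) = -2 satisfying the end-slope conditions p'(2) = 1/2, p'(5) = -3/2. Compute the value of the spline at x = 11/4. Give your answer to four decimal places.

With m_i denoting the second derivative at x_i, h_i = 1, 1, 1, and Δ_i = (y_(i+1) − y_i)/h_i = -5, 11, -7:
  1·m_0 + 4·m_1 + 1·m_2 = 6(Δ_1 - Δ_0) = 96
  1·m_1 + 4·m_2 + 1·m_3 = 6(Δ_2 - Δ_1) = -108
Clamped end conditions give two more equations: 2h_0·m_0 + h_0·m_1 = 6(Δ_0 - p'(2)) = -33 and h_2·m_2 + 2h_2·m_3 = 6(p'(5) - Δ_2) = 33.
Solving the tridiagonal system: m_0 = -593/15, m_1 = 691/15, m_2 = -731/15, m_3 = 613/15.
On [2, 3], p(x) = -1 + 1/2·(x - 2) - 593/30·(x - 2)² + 214/15·(x - 2)³.
With (x - 2) = 3/4: p(11/4) = -229/40.

-5.7250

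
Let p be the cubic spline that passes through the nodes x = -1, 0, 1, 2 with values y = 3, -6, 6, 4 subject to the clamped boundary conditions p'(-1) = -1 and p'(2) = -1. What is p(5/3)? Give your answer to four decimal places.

Write M_i for p''(x_i). With h_i = 1, 1, 1 and divided differences Δ_i = -9, 12, -2, the continuity of p' gives the tridiagonal system
  1·M_0 + 4·M_1 + 1·M_2 = 6(Δ_1 - Δ_0) = 126
  1·M_1 + 4·M_2 + 1·M_3 = 6(Δ_2 - Δ_1) = -84
Clamped end conditions give two more equations: 2h_0·M_0 + h_0·M_1 = 6(Δ_0 - p'(-1)) = -48 and h_2·M_2 + 2h_2·M_3 = 6(p'(2) - Δ_2) = 6.
Forward elimination and back-substitution give M_0 = -256/5, M_1 = 272/5, M_2 = -202/5, M_3 = 116/5.
On [1, 2], p(x) = 6 + 38/5·(x - 1) - 101/5·(x - 1)² + 53/5·(x - 1)³.
With (x - 1) = 2/3: p(5/3) = 706/135.

5.2296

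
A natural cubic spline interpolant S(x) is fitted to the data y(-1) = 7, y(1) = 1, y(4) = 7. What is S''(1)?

With σ_i denoting the second derivative at x_i, h_i = 2, 3, and Δ_i = (y_(i+1) − y_i)/h_i = -3, 2:
  2·σ_0 + 10·σ_1 + 3·σ_2 = 6(Δ_1 - Δ_0) = 30
Natural end conditions: σ_0 = σ_2 = 0.
Solving the tridiagonal system: σ_0 = 0, σ_1 = 3, σ_2 = 0.

3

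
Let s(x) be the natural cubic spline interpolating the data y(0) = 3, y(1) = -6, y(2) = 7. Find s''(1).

33

Write σ_i for s''(x_i). With h_i = 1, 1 and divided differences Δ_i = -9, 13, the continuity of s' gives the tridiagonal system
  1·σ_0 + 4·σ_1 + 1·σ_2 = 6(Δ_1 - Δ_0) = 132
Natural end conditions: σ_0 = σ_2 = 0.
Solving the tridiagonal system: σ_0 = 0, σ_1 = 33, σ_2 = 0.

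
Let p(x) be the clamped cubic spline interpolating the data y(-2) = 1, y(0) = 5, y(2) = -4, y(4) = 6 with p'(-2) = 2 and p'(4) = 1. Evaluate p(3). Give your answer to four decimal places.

Write m_i for p''(x_i). With h_i = 2, 2, 2 and divided differences Δ_i = 2, -9/2, 5, the continuity of p' gives the tridiagonal system
  2·m_0 + 8·m_1 + 2·m_2 = 6(Δ_1 - Δ_0) = -39
  2·m_1 + 8·m_2 + 2·m_3 = 6(Δ_2 - Δ_1) = 57
Clamped end conditions give two more equations: 2h_0·m_0 + h_0·m_1 = 6(Δ_0 - p'(-2)) = 0 and h_2·m_2 + 2h_2·m_3 = 6(p'(4) - Δ_2) = -24.
Hence m_0 = 137/30, m_1 = -137/15, m_2 = 187/15, m_3 = -367/30.
On [2, 4], p(x) = -4 + 23/30·(x - 2) + 187/30·(x - 2)² - 247/120·(x - 2)³.
With (x - 2) = 1: p(3) = 113/120.

0.9417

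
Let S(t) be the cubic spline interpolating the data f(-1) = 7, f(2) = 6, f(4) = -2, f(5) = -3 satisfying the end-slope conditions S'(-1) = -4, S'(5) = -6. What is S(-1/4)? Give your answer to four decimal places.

5.5559

Let M_i = S''(x_i). Step sizes h_i = 3, 2, 1; slopes of the chords Δ_i = (y_(i+1) - y_i)/h_i = -1/3, -4, -1.
  3·M_0 + 10·M_1 + 2·M_2 = 6(Δ_1 - Δ_0) = -22
  2·M_1 + 6·M_2 + 1·M_3 = 6(Δ_2 - Δ_1) = 18
Clamped end conditions give two more equations: 2h_0·M_0 + h_0·M_1 = 6(Δ_0 - S'(-1)) = 22 and h_2·M_2 + 2h_2·M_3 = 6(S'(5) - Δ_2) = -30.
Hence M_0 = 374/57, M_1 = -110/19, M_2 = 154/19, M_3 = -362/19.
On [-1, 2], S(t) = 7 - 4·(t + 1) + 187/57·(t + 1)² - 352/513·(t + 1)³.
With (t + 1) = 3/4: S(-1/4) = 1689/304.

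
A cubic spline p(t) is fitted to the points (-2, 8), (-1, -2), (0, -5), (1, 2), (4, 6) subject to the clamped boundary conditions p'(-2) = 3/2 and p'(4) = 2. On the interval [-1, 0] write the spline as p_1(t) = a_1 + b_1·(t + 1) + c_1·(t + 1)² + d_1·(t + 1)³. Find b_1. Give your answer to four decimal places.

Let M_i = p''(x_i). Step sizes h_i = 1, 1, 1, 3; slopes of the chords Δ_i = (y_(i+1) - y_i)/h_i = -10, -3, 7, 4/3.
  1·M_0 + 4·M_1 + 1·M_2 = 6(Δ_1 - Δ_0) = 42
  1·M_1 + 4·M_2 + 1·M_3 = 6(Δ_2 - Δ_1) = 60
  1·M_2 + 8·M_3 + 3·M_4 = 6(Δ_3 - Δ_2) = -34
Clamped end conditions give two more equations: 2h_0·M_0 + h_0·M_1 = 6(Δ_0 - p'(-2)) = -69 and h_3·M_3 + 2h_3·M_4 = 6(p'(4) - Δ_3) = 4.
Solving the tridiagonal system: M_0 = -4717/108, M_1 = 991/54, M_2 = 1325/108, M_3 = -401/54, M_4 = 473/108.
On [-1, 0], with p_1(t) = a_1 + b_1·(t + 1) + c_1·(t + 1)² + d_1·(t + 1)³: c_1 = M_1/2 = 991/108, d_1 = (M_2 - M_1)/(6h_1) = -73/72, b_1 = Δ_1 - h_1(2M_1 + M_2)/6 = -2411/216.

-11.1620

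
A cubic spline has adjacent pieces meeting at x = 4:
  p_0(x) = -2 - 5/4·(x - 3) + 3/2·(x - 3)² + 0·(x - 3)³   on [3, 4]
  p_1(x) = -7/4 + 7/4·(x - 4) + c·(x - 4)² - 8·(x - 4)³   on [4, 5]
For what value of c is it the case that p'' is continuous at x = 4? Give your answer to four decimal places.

1.5000

p_0''(x) = 3 + 0·(x - 3), so p_0''(4) = 3. On the right, p_1''(4) = 2c, so c = 3/2.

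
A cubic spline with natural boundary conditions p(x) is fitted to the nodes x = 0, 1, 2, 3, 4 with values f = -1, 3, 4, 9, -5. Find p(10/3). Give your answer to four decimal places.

Write M_i for p''(x_i). With h_i = 1, 1, 1, 1 and divided differences Δ_i = 4, 1, 5, -14, the continuity of p' gives the tridiagonal system
  1·M_0 + 4·M_1 + 1·M_2 = 6(Δ_1 - Δ_0) = -18
  1·M_1 + 4·M_2 + 1·M_3 = 6(Δ_2 - Δ_1) = 24
  1·M_2 + 4·M_3 + 1·M_4 = 6(Δ_3 - Δ_2) = -114
Natural end conditions: M_0 = M_4 = 0.
Solving the tridiagonal system: M_0 = 0, M_1 = -60/7, M_2 = 114/7, M_3 = -228/7, M_4 = 0.
On [3, 4], p(x) = 9 - 22/7·(x - 3) - 114/7·(x - 3)² + 38/7·(x - 3)³.
With (x - 3) = 1/3: p(10/3) = 1199/189.

6.3439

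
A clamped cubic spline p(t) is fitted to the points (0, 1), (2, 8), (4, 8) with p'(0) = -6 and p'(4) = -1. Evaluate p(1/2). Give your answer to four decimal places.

-0.0039

Let σ_i = p''(x_i). Step sizes h_i = 2, 2; slopes of the chords Δ_i = (y_(i+1) - y_i)/h_i = 7/2, 0.
  2·σ_0 + 8·σ_1 + 2·σ_2 = 6(Δ_1 - Δ_0) = -21
Clamped end conditions give two more equations: 2h_0·σ_0 + h_0·σ_1 = 6(Δ_0 - p'(0)) = 57 and h_1·σ_1 + 2h_1·σ_2 = 6(p'(4) - Δ_1) = -6.
Hence σ_0 = 145/8, σ_1 = -31/4, σ_2 = 19/8.
On [0, 2], p(t) = 1 - 6·t + 145/16·t² - 69/32·t³.
With t = 1/2: p(1/2) = -1/256.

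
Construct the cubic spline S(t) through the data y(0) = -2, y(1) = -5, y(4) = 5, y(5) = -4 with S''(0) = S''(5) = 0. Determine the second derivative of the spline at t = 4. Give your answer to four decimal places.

-12.8364

Put M_i = S'' at the i-th knot. Here h = (1, 3, 1) and Δ = (-3, 10/3, -9), so the interior equations h_(i-1)·M_(i-1) + 2(h_(i-1)+h_i)·M_i + h_i·M_(i+1) = 6(Δ_i − Δ_(i-1)) read
  1·M_0 + 8·M_1 + 3·M_2 = 6(Δ_1 - Δ_0) = 38
  3·M_1 + 8·M_2 + 1·M_3 = 6(Δ_2 - Δ_1) = -74
Natural end conditions: M_0 = M_3 = 0.
Hence M_0 = 0, M_1 = 526/55, M_2 = -706/55, M_3 = 0.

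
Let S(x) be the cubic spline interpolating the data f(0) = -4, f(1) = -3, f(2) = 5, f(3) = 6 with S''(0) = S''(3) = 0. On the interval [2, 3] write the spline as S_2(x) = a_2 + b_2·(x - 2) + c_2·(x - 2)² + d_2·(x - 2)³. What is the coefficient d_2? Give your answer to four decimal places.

Put M_i = S'' at the i-th knot. Here h = (1, 1, 1) and Δ = (1, 8, 1), so the interior equations h_(i-1)·M_(i-1) + 2(h_(i-1)+h_i)·M_i + h_i·M_(i+1) = 6(Δ_i − Δ_(i-1)) read
  1·M_0 + 4·M_1 + 1·M_2 = 6(Δ_1 - Δ_0) = 42
  1·M_1 + 4·M_2 + 1·M_3 = 6(Δ_2 - Δ_1) = -42
Natural end conditions: M_0 = M_3 = 0.
Solving: M_0 = 0, M_1 = 14, M_2 = -14, M_3 = 0.
On [2, 3], with S_2(x) = a_2 + b_2·(x - 2) + c_2·(x - 2)² + d_2·(x - 2)³: c_2 = M_2/2 = -7, d_2 = (M_3 - M_2)/(6h_2) = 7/3, b_2 = Δ_2 - h_2(2M_2 + M_3)/6 = 17/3.

2.3333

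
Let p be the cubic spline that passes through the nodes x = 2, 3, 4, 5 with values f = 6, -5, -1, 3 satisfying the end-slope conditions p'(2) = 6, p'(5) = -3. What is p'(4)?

9

Let M_i = p''(x_i). Step sizes h_i = 1, 1, 1; slopes of the chords Δ_i = (y_(i+1) - y_i)/h_i = -11, 4, 4.
  1·M_0 + 4·M_1 + 1·M_2 = 6(Δ_1 - Δ_0) = 90
  1·M_1 + 4·M_2 + 1·M_3 = 6(Δ_2 - Δ_1) = 0
Clamped end conditions give two more equations: 2h_0·M_0 + h_0·M_1 = 6(Δ_0 - p'(2)) = -102 and h_2·M_2 + 2h_2·M_3 = 6(p'(5) - Δ_2) = -42.
Forward elimination and back-substitution give M_0 = -72, M_1 = 42, M_2 = -6, M_3 = -18.
On [4, 5], p'(x) = b_2 + 2c_2·(x - 4) + 3d_2·(x - 4)² with b_2 = Δ_2 - h_2(2M_2 + M_3)/6 = 9, c_2 = M_2/2 = -3, d_2 = (M_3 - M_2)/(6h_2) = -2. So p'(4) = 9.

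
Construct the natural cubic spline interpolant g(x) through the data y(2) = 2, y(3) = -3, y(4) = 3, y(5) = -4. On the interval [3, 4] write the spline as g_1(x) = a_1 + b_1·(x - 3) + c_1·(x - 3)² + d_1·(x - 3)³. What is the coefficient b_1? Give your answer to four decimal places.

2.6000

Put σ_i = g'' at the i-th knot. Here h = (1, 1, 1) and Δ = (-5, 6, -7), so the interior equations h_(i-1)·σ_(i-1) + 2(h_(i-1)+h_i)·σ_i + h_i·σ_(i+1) = 6(Δ_i − Δ_(i-1)) read
  1·σ_0 + 4·σ_1 + 1·σ_2 = 6(Δ_1 - Δ_0) = 66
  1·σ_1 + 4·σ_2 + 1·σ_3 = 6(Δ_2 - Δ_1) = -78
Natural end conditions: σ_0 = σ_3 = 0.
Solving the tridiagonal system: σ_0 = 0, σ_1 = 114/5, σ_2 = -126/5, σ_3 = 0.
On [3, 4], with g_1(x) = a_1 + b_1·(x - 3) + c_1·(x - 3)² + d_1·(x - 3)³: c_1 = σ_1/2 = 57/5, d_1 = (σ_2 - σ_1)/(6h_1) = -8, b_1 = Δ_1 - h_1(2σ_1 + σ_2)/6 = 13/5.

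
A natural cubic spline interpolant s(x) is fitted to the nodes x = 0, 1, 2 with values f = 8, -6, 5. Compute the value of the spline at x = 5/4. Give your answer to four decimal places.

With m_i denoting the second derivative at x_i, h_i = 1, 1, and Δ_i = (y_(i+1) − y_i)/h_i = -14, 11:
  1·m_0 + 4·m_1 + 1·m_2 = 6(Δ_1 - Δ_0) = 150
Natural end conditions: m_0 = m_2 = 0.
Forward elimination and back-substitution give m_0 = 0, m_1 = 75/2, m_2 = 0.
On [1, 2], s(x) = -6 - 3/2·(x - 1) + 75/4·(x - 1)² - 25/4·(x - 1)³.
With (x - 1) = 1/4: s(5/4) = -1357/256.

-5.3008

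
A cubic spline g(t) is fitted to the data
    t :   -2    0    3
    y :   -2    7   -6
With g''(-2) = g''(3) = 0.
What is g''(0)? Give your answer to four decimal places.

-5.3000

Let σ_i = g''(x_i). Step sizes h_i = 2, 3; slopes of the chords Δ_i = (y_(i+1) - y_i)/h_i = 9/2, -13/3.
  2·σ_0 + 10·σ_1 + 3·σ_2 = 6(Δ_1 - Δ_0) = -53
Natural end conditions: σ_0 = σ_2 = 0.
Solving the tridiagonal system: σ_0 = 0, σ_1 = -53/10, σ_2 = 0.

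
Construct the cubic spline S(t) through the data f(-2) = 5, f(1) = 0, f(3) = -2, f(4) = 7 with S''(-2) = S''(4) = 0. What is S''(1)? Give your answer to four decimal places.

Let σ_i = S''(x_i). Step sizes h_i = 3, 2, 1; slopes of the chords Δ_i = (y_(i+1) - y_i)/h_i = -5/3, -1, 9.
  3·σ_0 + 10·σ_1 + 2·σ_2 = 6(Δ_1 - Δ_0) = 4
  2·σ_1 + 6·σ_2 + 1·σ_3 = 6(Δ_2 - Δ_1) = 60
Natural end conditions: σ_0 = σ_3 = 0.
Forward elimination and back-substitution give σ_0 = 0, σ_1 = -12/7, σ_2 = 74/7, σ_3 = 0.

-1.7143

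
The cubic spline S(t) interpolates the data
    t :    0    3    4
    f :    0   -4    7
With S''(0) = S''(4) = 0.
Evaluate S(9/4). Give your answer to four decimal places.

Let M_i = S''(x_i). Step sizes h_i = 3, 1; slopes of the chords Δ_i = (y_(i+1) - y_i)/h_i = -4/3, 11.
  3·M_0 + 8·M_1 + 1·M_2 = 6(Δ_1 - Δ_0) = 74
Natural end conditions: M_0 = M_2 = 0.
Hence M_0 = 0, M_1 = 37/4, M_2 = 0.
On [0, 3], S(t) = 0 - 143/24·t + 0·t² + 37/72·t³.
With t = 9/4: S(9/4) = -3867/512.

-7.5527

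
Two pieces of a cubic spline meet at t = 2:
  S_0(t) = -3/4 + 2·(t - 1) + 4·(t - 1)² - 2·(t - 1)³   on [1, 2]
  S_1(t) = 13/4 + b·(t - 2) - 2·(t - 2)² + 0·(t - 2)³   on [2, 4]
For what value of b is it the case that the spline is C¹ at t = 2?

S_0'(t) = 2 + 8·(t - 1) - 6·(t - 1)², so S_0'(2) = 4. On the right, S_1'(2) = b, so b = 4.

4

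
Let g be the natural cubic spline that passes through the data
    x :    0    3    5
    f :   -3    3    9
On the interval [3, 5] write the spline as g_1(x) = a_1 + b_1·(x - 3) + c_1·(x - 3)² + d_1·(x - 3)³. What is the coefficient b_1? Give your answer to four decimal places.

Put M_i = g'' at the i-th knot. Here h = (3, 2) and Δ = (2, 3), so the interior equations h_(i-1)·M_(i-1) + 2(h_(i-1)+h_i)·M_i + h_i·M_(i+1) = 6(Δ_i − Δ_(i-1)) read
  3·M_0 + 10·M_1 + 2·M_2 = 6(Δ_1 - Δ_0) = 6
Natural end conditions: M_0 = M_2 = 0.
Hence M_0 = 0, M_1 = 3/5, M_2 = 0.
On [3, 5], with g_1(x) = a_1 + b_1·(x - 3) + c_1·(x - 3)² + d_1·(x - 3)³: c_1 = M_1/2 = 3/10, d_1 = (M_2 - M_1)/(6h_1) = -1/20, b_1 = Δ_1 - h_1(2M_1 + M_2)/6 = 13/5.

2.6000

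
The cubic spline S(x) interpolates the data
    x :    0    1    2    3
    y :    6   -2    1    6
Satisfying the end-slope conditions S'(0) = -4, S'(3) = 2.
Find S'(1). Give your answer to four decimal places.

-4.4000

With σ_i denoting the second derivative at x_i, h_i = 1, 1, 1, and Δ_i = (y_(i+1) − y_i)/h_i = -8, 3, 5:
  1·σ_0 + 4·σ_1 + 1·σ_2 = 6(Δ_1 - Δ_0) = 66
  1·σ_1 + 4·σ_2 + 1·σ_3 = 6(Δ_2 - Δ_1) = 12
Clamped end conditions give two more equations: 2h_0·σ_0 + h_0·σ_1 = 6(Δ_0 - S'(0)) = -24 and h_2·σ_2 + 2h_2·σ_3 = 6(S'(3) - Δ_2) = -18.
Forward elimination and back-substitution give σ_0 = -116/5, σ_1 = 112/5, σ_2 = -2/5, σ_3 = -44/5.
On [1, 2], S'(x) = b_1 + 2c_1·(x - 1) + 3d_1·(x - 1)² with b_1 = Δ_1 - h_1(2σ_1 + σ_2)/6 = -22/5, c_1 = σ_1/2 = 56/5, d_1 = (σ_2 - σ_1)/(6h_1) = -19/5. So S'(1) = -22/5.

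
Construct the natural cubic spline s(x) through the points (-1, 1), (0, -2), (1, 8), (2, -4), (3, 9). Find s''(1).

Put m_i = s'' at the i-th knot. Here h = (1, 1, 1, 1) and Δ = (-3, 10, -12, 13), so the interior equations h_(i-1)·m_(i-1) + 2(h_(i-1)+h_i)·m_i + h_i·m_(i+1) = 6(Δ_i − Δ_(i-1)) read
  1·m_0 + 4·m_1 + 1·m_2 = 6(Δ_1 - Δ_0) = 78
  1·m_1 + 4·m_2 + 1·m_3 = 6(Δ_2 - Δ_1) = -132
  1·m_2 + 4·m_3 + 1·m_4 = 6(Δ_3 - Δ_2) = 150
Natural end conditions: m_0 = m_4 = 0.
Solving the tridiagonal system: m_0 = 0, m_1 = 33, m_2 = -54, m_3 = 51, m_4 = 0.

-54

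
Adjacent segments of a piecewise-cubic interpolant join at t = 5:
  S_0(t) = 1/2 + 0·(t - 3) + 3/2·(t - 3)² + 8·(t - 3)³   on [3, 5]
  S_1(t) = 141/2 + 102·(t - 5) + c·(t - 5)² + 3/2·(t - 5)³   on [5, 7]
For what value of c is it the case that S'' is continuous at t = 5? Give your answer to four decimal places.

49.5000

S_0''(t) = 3 + 48·(t - 3), so S_0''(5) = 99. On the right, S_1''(5) = 2c, so c = 99/2.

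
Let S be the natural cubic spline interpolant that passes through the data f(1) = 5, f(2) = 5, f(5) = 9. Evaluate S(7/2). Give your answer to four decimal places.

6.4375

Write m_i for S''(x_i). With h_i = 1, 3 and divided differences Δ_i = 0, 4/3, the continuity of S' gives the tridiagonal system
  1·m_0 + 8·m_1 + 3·m_2 = 6(Δ_1 - Δ_0) = 8
Natural end conditions: m_0 = m_2 = 0.
Forward elimination and back-substitution give m_0 = 0, m_1 = 1, m_2 = 0.
On [2, 5], S(x) = 5 + 1/3·(x - 2) + 1/2·(x - 2)² - 1/18·(x - 2)³.
With (x - 2) = 3/2: S(7/2) = 103/16.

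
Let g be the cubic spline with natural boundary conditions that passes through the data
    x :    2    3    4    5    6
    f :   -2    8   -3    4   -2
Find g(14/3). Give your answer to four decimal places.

Let M_i = g''(x_i). Step sizes h_i = 1, 1, 1, 1; slopes of the chords Δ_i = (y_(i+1) - y_i)/h_i = 10, -11, 7, -6.
  1·M_0 + 4·M_1 + 1·M_2 = 6(Δ_1 - Δ_0) = -126
  1·M_1 + 4·M_2 + 1·M_3 = 6(Δ_2 - Δ_1) = 108
  1·M_2 + 4·M_3 + 1·M_4 = 6(Δ_3 - Δ_2) = -78
Natural end conditions: M_0 = M_4 = 0.
Hence M_0 = 0, M_1 = -300/7, M_2 = 318/7, M_3 = -216/7, M_4 = 0.
On [4, 5], g(x) = -3 - 3·(x - 4) + 159/7·(x - 4)² - 89/7·(x - 4)³.
With (x - 4) = 2/3: g(14/3) = 251/189.

1.3280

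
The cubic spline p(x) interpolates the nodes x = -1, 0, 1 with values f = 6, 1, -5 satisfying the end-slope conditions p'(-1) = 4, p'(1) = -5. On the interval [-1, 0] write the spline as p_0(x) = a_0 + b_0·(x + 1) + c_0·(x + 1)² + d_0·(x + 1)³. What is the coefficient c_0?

-15

Put σ_i = p'' at the i-th knot. Here h = (1, 1) and Δ = (-5, -6), so the interior equations h_(i-1)·σ_(i-1) + 2(h_(i-1)+h_i)·σ_i + h_i·σ_(i+1) = 6(Δ_i − Δ_(i-1)) read
  1·σ_0 + 4·σ_1 + 1·σ_2 = 6(Δ_1 - Δ_0) = -6
Clamped end conditions give two more equations: 2h_0·σ_0 + h_0·σ_1 = 6(Δ_0 - p'(-1)) = -54 and h_1·σ_1 + 2h_1·σ_2 = 6(p'(1) - Δ_1) = 6.
Solving the tridiagonal system: σ_0 = -30, σ_1 = 6, σ_2 = 0.
On [-1, 0], with p_0(x) = a_0 + b_0·(x + 1) + c_0·(x + 1)² + d_0·(x + 1)³: c_0 = σ_0/2 = -15, d_0 = (σ_1 - σ_0)/(6h_0) = 6, b_0 = Δ_0 - h_0(2σ_0 + σ_1)/6 = 4.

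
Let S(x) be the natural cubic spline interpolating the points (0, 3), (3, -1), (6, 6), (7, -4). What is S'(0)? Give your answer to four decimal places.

With σ_i denoting the second derivative at x_i, h_i = 3, 3, 1, and Δ_i = (y_(i+1) − y_i)/h_i = -4/3, 7/3, -10:
  3·σ_0 + 12·σ_1 + 3·σ_2 = 6(Δ_1 - Δ_0) = 22
  3·σ_1 + 8·σ_2 + 1·σ_3 = 6(Δ_2 - Δ_1) = -74
Natural end conditions: σ_0 = σ_3 = 0.
Hence σ_0 = 0, σ_1 = 398/87, σ_2 = -318/29, σ_3 = 0.
On [0, 3], S'(x) = b_0 + 2c_0·x + 3d_0·x² with b_0 = Δ_0 - h_0(2σ_0 + σ_1)/6 = -105/29, c_0 = σ_0/2 = 0, d_0 = (σ_1 - σ_0)/(6h_0) = 199/783. So S'(0) = -105/29.

-3.6207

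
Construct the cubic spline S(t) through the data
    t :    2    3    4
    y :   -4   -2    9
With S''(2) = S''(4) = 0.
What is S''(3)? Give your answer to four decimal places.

13.5000

Let M_i = S''(x_i). Step sizes h_i = 1, 1; slopes of the chords Δ_i = (y_(i+1) - y_i)/h_i = 2, 11.
  1·M_0 + 4·M_1 + 1·M_2 = 6(Δ_1 - Δ_0) = 54
Natural end conditions: M_0 = M_2 = 0.
Forward elimination and back-substitution give M_0 = 0, M_1 = 27/2, M_2 = 0.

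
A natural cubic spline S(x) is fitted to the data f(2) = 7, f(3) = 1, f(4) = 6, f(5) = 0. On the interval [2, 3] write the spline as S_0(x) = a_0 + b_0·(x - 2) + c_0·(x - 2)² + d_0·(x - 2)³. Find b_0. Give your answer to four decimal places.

Write M_i for S''(x_i). With h_i = 1, 1, 1 and divided differences Δ_i = -6, 5, -6, the continuity of S' gives the tridiagonal system
  1·M_0 + 4·M_1 + 1·M_2 = 6(Δ_1 - Δ_0) = 66
  1·M_1 + 4·M_2 + 1·M_3 = 6(Δ_2 - Δ_1) = -66
Natural end conditions: M_0 = M_3 = 0.
Solving the tridiagonal system: M_0 = 0, M_1 = 22, M_2 = -22, M_3 = 0.
On [2, 3], with S_0(x) = a_0 + b_0·(x - 2) + c_0·(x - 2)² + d_0·(x - 2)³: c_0 = M_0/2 = 0, d_0 = (M_1 - M_0)/(6h_0) = 11/3, b_0 = Δ_0 - h_0(2M_0 + M_1)/6 = -29/3.

-9.6667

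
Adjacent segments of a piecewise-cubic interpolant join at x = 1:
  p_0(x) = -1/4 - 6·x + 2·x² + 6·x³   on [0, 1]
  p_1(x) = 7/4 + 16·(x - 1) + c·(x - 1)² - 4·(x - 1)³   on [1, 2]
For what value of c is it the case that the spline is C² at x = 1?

20

p_0''(x) = 4 + 36·x, so p_0''(1) = 40. On the right, p_1''(1) = 2c, so c = 20.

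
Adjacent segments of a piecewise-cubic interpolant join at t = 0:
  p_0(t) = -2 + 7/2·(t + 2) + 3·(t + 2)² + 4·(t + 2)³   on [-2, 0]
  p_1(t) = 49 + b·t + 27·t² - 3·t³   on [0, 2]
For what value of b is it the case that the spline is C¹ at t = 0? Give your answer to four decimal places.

63.5000

p_0'(t) = 7/2 + 6·(t + 2) + 12·(t + 2)², so p_0'(0) = 127/2. On the right, p_1'(0) = b, so b = 127/2.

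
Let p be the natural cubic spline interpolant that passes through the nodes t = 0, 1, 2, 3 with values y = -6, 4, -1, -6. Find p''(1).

Write σ_i for p''(x_i). With h_i = 1, 1, 1 and divided differences Δ_i = 10, -5, -5, the continuity of p' gives the tridiagonal system
  1·σ_0 + 4·σ_1 + 1·σ_2 = 6(Δ_1 - Δ_0) = -90
  1·σ_1 + 4·σ_2 + 1·σ_3 = 6(Δ_2 - Δ_1) = 0
Natural end conditions: σ_0 = σ_3 = 0.
Hence σ_0 = 0, σ_1 = -24, σ_2 = 6, σ_3 = 0.

-24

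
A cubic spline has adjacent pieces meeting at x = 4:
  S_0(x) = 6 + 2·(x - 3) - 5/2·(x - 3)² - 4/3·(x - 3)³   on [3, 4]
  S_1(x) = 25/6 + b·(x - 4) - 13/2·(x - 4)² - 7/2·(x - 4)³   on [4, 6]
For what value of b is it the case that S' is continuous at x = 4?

-7

S_0'(x) = 2 - 5·(x - 3) - 4·(x - 3)², so S_0'(4) = -7. On the right, S_1'(4) = b, so b = -7.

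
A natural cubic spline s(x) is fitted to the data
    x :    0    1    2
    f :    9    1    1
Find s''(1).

12

Put M_i = s'' at the i-th knot. Here h = (1, 1) and Δ = (-8, 0), so the interior equations h_(i-1)·M_(i-1) + 2(h_(i-1)+h_i)·M_i + h_i·M_(i+1) = 6(Δ_i − Δ_(i-1)) read
  1·M_0 + 4·M_1 + 1·M_2 = 6(Δ_1 - Δ_0) = 48
Natural end conditions: M_0 = M_2 = 0.
Hence M_0 = 0, M_1 = 12, M_2 = 0.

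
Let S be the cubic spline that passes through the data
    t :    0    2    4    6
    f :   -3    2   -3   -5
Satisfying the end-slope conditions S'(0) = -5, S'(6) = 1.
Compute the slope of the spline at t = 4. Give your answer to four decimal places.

With σ_i denoting the second derivative at x_i, h_i = 2, 2, 2, and Δ_i = (y_(i+1) − y_i)/h_i = 5/2, -5/2, -1:
  2·σ_0 + 8·σ_1 + 2·σ_2 = 6(Δ_1 - Δ_0) = -30
  2·σ_1 + 8·σ_2 + 2·σ_3 = 6(Δ_2 - Δ_1) = 9
Clamped end conditions give two more equations: 2h_0·σ_0 + h_0·σ_1 = 6(Δ_0 - S'(0)) = 45 and h_2·σ_2 + 2h_2·σ_3 = 6(S'(6) - Δ_2) = 12.
Solving the tridiagonal system: σ_0 = 77/5, σ_1 = -83/10, σ_2 = 14/5, σ_3 = 8/5.
On [4, 6], S'(t) = b_2 + 2c_2·(t - 4) + 3d_2·(t - 4)² with b_2 = Δ_2 - h_2(2σ_2 + σ_3)/6 = -17/5, c_2 = σ_2/2 = 7/5, d_2 = (σ_3 - σ_2)/(6h_2) = -1/10. So S'(4) = -17/5.

-3.4000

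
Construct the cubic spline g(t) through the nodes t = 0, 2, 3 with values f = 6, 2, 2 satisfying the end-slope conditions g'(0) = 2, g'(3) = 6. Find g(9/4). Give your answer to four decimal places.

1.2500

Put M_i = g'' at the i-th knot. Here h = (2, 1) and Δ = (-2, 0), so the interior equations h_(i-1)·M_(i-1) + 2(h_(i-1)+h_i)·M_i + h_i·M_(i+1) = 6(Δ_i − Δ_(i-1)) read
  2·M_0 + 6·M_1 + 1·M_2 = 6(Δ_1 - Δ_0) = 12
Clamped end conditions give two more equations: 2h_0·M_0 + h_0·M_1 = 6(Δ_0 - g'(0)) = -24 and h_1·M_1 + 2h_1·M_2 = 6(g'(3) - Δ_1) = 36.
Forward elimination and back-substitution give M_0 = -20/3, M_1 = 4/3, M_2 = 52/3.
On [2, 3], g(t) = 2 - 10/3·(t - 2) + 2/3·(t - 2)² + 8/3·(t - 2)³.
With (t - 2) = 1/4: g(9/4) = 5/4.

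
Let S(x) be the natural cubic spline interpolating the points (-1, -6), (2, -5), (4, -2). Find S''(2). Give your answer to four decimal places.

0.7000

With M_i denoting the second derivative at x_i, h_i = 3, 2, and Δ_i = (y_(i+1) − y_i)/h_i = 1/3, 3/2:
  3·M_0 + 10·M_1 + 2·M_2 = 6(Δ_1 - Δ_0) = 7
Natural end conditions: M_0 = M_2 = 0.
Forward elimination and back-substitution give M_0 = 0, M_1 = 7/10, M_2 = 0.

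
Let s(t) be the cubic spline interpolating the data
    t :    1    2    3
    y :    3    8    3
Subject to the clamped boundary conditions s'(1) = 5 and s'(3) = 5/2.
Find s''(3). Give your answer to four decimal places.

36.2500

Put M_i = s'' at the i-th knot. Here h = (1, 1) and Δ = (5, -5), so the interior equations h_(i-1)·M_(i-1) + 2(h_(i-1)+h_i)·M_i + h_i·M_(i+1) = 6(Δ_i − Δ_(i-1)) read
  1·M_0 + 4·M_1 + 1·M_2 = 6(Δ_1 - Δ_0) = -60
Clamped end conditions give two more equations: 2h_0·M_0 + h_0·M_1 = 6(Δ_0 - s'(1)) = 0 and h_1·M_1 + 2h_1·M_2 = 6(s'(3) - Δ_1) = 45.
Hence M_0 = 55/4, M_1 = -55/2, M_2 = 145/4.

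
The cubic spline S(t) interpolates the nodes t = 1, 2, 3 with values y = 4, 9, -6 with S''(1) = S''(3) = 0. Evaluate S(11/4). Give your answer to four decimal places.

-1.0781

Write M_i for S''(x_i). With h_i = 1, 1 and divided differences Δ_i = 5, -15, the continuity of S' gives the tridiagonal system
  1·M_0 + 4·M_1 + 1·M_2 = 6(Δ_1 - Δ_0) = -120
Natural end conditions: M_0 = M_2 = 0.
Solving the tridiagonal system: M_0 = 0, M_1 = -30, M_2 = 0.
On [2, 3], S(t) = 9 - 5·(t - 2) - 15·(t - 2)² + 5·(t - 2)³.
With (t - 2) = 3/4: S(11/4) = -69/64.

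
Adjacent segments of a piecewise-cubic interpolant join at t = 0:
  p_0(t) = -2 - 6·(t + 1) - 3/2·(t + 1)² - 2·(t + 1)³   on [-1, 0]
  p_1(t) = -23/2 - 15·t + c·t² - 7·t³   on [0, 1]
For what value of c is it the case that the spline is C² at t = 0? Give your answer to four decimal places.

p_0''(t) = -3 - 12·(t + 1), so p_0''(0) = -15. On the right, p_1''(0) = 2c, so c = -15/2.

-7.5000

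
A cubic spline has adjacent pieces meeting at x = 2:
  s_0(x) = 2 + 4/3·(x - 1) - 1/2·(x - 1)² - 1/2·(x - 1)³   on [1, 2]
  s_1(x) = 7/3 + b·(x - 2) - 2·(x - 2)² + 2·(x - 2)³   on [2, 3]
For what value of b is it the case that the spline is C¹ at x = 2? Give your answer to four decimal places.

s_0'(x) = 4/3 - 1·(x - 1) - 3/2·(x - 1)², so s_0'(2) = -7/6. On the right, s_1'(2) = b, so b = -7/6.

-1.1667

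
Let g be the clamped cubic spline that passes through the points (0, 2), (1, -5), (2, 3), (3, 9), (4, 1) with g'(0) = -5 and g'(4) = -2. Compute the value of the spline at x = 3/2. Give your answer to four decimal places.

Let M_i = g''(x_i). Step sizes h_i = 1, 1, 1, 1; slopes of the chords Δ_i = (y_(i+1) - y_i)/h_i = -7, 8, 6, -8.
  1·M_0 + 4·M_1 + 1·M_2 = 6(Δ_1 - Δ_0) = 90
  1·M_1 + 4·M_2 + 1·M_3 = 6(Δ_2 - Δ_1) = -12
  1·M_2 + 4·M_3 + 1·M_4 = 6(Δ_3 - Δ_2) = -84
Clamped end conditions give two more equations: 2h_0·M_0 + h_0·M_1 = 6(Δ_0 - g'(0)) = -12 and h_3·M_3 + 2h_3·M_4 = 6(g'(4) - Δ_3) = 36.
Hence M_0 = -141/7, M_1 = 198/7, M_2 = -3, M_3 = -198/7, M_4 = 225/7.
On [1, 2], g(x) = -5 - 13/14·(x - 1) + 99/7·(x - 1)² - 73/14·(x - 1)³.
With (x - 1) = 1/2: g(3/2) = -289/112.

-2.5804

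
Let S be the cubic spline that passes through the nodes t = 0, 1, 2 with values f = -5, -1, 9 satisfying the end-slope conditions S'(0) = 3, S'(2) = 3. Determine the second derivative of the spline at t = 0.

Write M_i for S''(x_i). With h_i = 1, 1 and divided differences Δ_i = 4, 10, the continuity of S' gives the tridiagonal system
  1·M_0 + 4·M_1 + 1·M_2 = 6(Δ_1 - Δ_0) = 36
Clamped end conditions give two more equations: 2h_0·M_0 + h_0·M_1 = 6(Δ_0 - S'(0)) = 6 and h_1·M_1 + 2h_1·M_2 = 6(S'(2) - Δ_1) = -42.
Hence M_0 = -6, M_1 = 18, M_2 = -30.

-6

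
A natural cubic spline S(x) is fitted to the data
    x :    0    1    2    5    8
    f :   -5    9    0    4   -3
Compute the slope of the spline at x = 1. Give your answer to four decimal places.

1.2857

Write M_i for S''(x_i). With h_i = 1, 1, 3, 3 and divided differences Δ_i = 14, -9, 4/3, -7/3, the continuity of S' gives the tridiagonal system
  1·M_0 + 4·M_1 + 1·M_2 = 6(Δ_1 - Δ_0) = -138
  1·M_1 + 8·M_2 + 3·M_3 = 6(Δ_2 - Δ_1) = 62
  3·M_2 + 12·M_3 + 3·M_4 = 6(Δ_3 - Δ_2) = -22
Natural end conditions: M_0 = M_4 = 0.
Solving the tridiagonal system: M_0 = 0, M_1 = -267/7, M_2 = 102/7, M_3 = -115/21, M_4 = 0.
On [1, 2], S'(x) = b_1 + 2c_1·(x - 1) + 3d_1·(x - 1)² with b_1 = Δ_1 - h_1(2M_1 + M_2)/6 = 9/7, c_1 = M_1/2 = -267/14, d_1 = (M_2 - M_1)/(6h_1) = 123/14. So S'(1) = 9/7.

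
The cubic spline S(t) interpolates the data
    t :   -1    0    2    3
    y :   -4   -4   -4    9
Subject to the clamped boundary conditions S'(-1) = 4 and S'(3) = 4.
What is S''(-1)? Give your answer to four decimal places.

With σ_i denoting the second derivative at x_i, h_i = 1, 2, 1, and Δ_i = (y_(i+1) − y_i)/h_i = 0, 0, 13:
  1·σ_0 + 6·σ_1 + 2·σ_2 = 6(Δ_1 - Δ_0) = 0
  2·σ_1 + 6·σ_2 + 1·σ_3 = 6(Δ_2 - Δ_1) = 78
Clamped end conditions give two more equations: 2h_0·σ_0 + h_0·σ_1 = 6(Δ_0 - S'(-1)) = -24 and h_2·σ_2 + 2h_2·σ_3 = 6(S'(3) - Δ_2) = -54.
Solving: σ_0 = -324/35, σ_1 = -192/35, σ_2 = 738/35, σ_3 = -1314/35.

-9.2571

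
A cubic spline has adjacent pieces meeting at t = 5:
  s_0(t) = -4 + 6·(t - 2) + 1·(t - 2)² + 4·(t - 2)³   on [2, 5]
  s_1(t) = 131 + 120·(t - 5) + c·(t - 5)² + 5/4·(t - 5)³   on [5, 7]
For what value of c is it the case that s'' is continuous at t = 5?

37

s_0''(t) = 2 + 24·(t - 2), so s_0''(5) = 74. On the right, s_1''(5) = 2c, so c = 37.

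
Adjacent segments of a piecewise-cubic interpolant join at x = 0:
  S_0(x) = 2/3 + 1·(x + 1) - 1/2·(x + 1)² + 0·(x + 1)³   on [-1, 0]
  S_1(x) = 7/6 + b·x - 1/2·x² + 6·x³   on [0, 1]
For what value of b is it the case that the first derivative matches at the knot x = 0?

0

S_0'(x) = 1 - 1·(x + 1) + 0·(x + 1)², so S_0'(0) = 0. On the right, S_1'(0) = b, so b = 0.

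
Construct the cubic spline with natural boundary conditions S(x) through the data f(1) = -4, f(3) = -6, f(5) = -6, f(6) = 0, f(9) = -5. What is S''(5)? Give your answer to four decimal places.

7.4884

Write σ_i for S''(x_i). With h_i = 2, 2, 1, 3 and divided differences Δ_i = -1, 0, 6, -5/3, the continuity of S' gives the tridiagonal system
  2·σ_0 + 8·σ_1 + 2·σ_2 = 6(Δ_1 - Δ_0) = 6
  2·σ_1 + 6·σ_2 + 1·σ_3 = 6(Δ_2 - Δ_1) = 36
  1·σ_2 + 8·σ_3 + 3·σ_4 = 6(Δ_3 - Δ_2) = -46
Natural end conditions: σ_0 = σ_4 = 0.
Hence σ_0 = 0, σ_1 = -193/172, σ_2 = 322/43, σ_3 = -575/86, σ_4 = 0.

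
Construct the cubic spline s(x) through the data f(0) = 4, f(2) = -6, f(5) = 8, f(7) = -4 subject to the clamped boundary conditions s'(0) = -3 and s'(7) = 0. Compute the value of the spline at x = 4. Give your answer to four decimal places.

With σ_i denoting the second derivative at x_i, h_i = 2, 3, 2, and Δ_i = (y_(i+1) − y_i)/h_i = -5, 14/3, -6:
  2·σ_0 + 10·σ_1 + 3·σ_2 = 6(Δ_1 - Δ_0) = 58
  3·σ_1 + 10·σ_2 + 2·σ_3 = 6(Δ_2 - Δ_1) = -64
Clamped end conditions give two more equations: 2h_0·σ_0 + h_0·σ_1 = 6(Δ_0 - s'(0)) = -12 and h_2·σ_2 + 2h_2·σ_3 = 6(s'(7) - Δ_2) = 36.
Solving the tridiagonal system: σ_0 = -209/24, σ_1 = 137/12, σ_2 = -155/12, σ_3 = 371/24.
On [2, 5], s(x) = -6 - 7/24·(x - 2) + 137/24·(x - 2)² - 73/54·(x - 2)³.
With (x - 2) = 2: s(4) = 587/108.

5.4352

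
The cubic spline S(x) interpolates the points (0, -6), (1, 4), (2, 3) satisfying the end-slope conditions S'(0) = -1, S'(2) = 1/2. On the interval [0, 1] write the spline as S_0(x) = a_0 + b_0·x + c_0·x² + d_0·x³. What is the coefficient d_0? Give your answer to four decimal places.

-14.1250

Write M_i for S''(x_i). With h_i = 1, 1 and divided differences Δ_i = 10, -1, the continuity of S' gives the tridiagonal system
  1·M_0 + 4·M_1 + 1·M_2 = 6(Δ_1 - Δ_0) = -66
Clamped end conditions give two more equations: 2h_0·M_0 + h_0·M_1 = 6(Δ_0 - S'(0)) = 66 and h_1·M_1 + 2h_1·M_2 = 6(S'(2) - Δ_1) = 9.
Solving: M_0 = 201/4, M_1 = -69/2, M_2 = 87/4.
On [0, 1], with S_0(x) = a_0 + b_0·x + c_0·x² + d_0·x³: c_0 = M_0/2 = 201/8, d_0 = (M_1 - M_0)/(6h_0) = -113/8, b_0 = Δ_0 - h_0(2M_0 + M_1)/6 = -1.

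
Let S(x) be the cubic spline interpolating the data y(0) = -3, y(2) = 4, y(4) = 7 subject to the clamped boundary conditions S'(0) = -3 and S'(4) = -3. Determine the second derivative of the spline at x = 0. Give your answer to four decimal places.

11.2500

Put M_i = S'' at the i-th knot. Here h = (2, 2) and Δ = (7/2, 3/2), so the interior equations h_(i-1)·M_(i-1) + 2(h_(i-1)+h_i)·M_i + h_i·M_(i+1) = 6(Δ_i − Δ_(i-1)) read
  2·M_0 + 8·M_1 + 2·M_2 = 6(Δ_1 - Δ_0) = -12
Clamped end conditions give two more equations: 2h_0·M_0 + h_0·M_1 = 6(Δ_0 - S'(0)) = 39 and h_1·M_1 + 2h_1·M_2 = 6(S'(4) - Δ_1) = -27.
Solving the tridiagonal system: M_0 = 45/4, M_1 = -3, M_2 = -21/4.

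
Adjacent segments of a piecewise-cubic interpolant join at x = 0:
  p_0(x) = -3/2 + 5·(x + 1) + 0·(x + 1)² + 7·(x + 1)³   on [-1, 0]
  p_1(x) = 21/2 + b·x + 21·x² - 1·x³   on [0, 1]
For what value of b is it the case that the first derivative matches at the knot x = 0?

p_0'(x) = 5 + 0·(x + 1) + 21·(x + 1)², so p_0'(0) = 26. On the right, p_1'(0) = b, so b = 26.

26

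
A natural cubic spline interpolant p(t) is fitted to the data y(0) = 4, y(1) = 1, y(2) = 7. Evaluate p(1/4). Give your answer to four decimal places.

With M_i denoting the second derivative at x_i, h_i = 1, 1, and Δ_i = (y_(i+1) − y_i)/h_i = -3, 6:
  1·M_0 + 4·M_1 + 1·M_2 = 6(Δ_1 - Δ_0) = 54
Natural end conditions: M_0 = M_2 = 0.
Hence M_0 = 0, M_1 = 27/2, M_2 = 0.
On [0, 1], p(t) = 4 - 21/4·t + 0·t² + 9/4·t³.
With t = 1/4: p(1/4) = 697/256.

2.7227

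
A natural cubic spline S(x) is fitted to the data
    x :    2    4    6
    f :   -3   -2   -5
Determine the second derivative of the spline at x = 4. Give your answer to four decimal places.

-1.5000

Let M_i = S''(x_i). Step sizes h_i = 2, 2; slopes of the chords Δ_i = (y_(i+1) - y_i)/h_i = 1/2, -3/2.
  2·M_0 + 8·M_1 + 2·M_2 = 6(Δ_1 - Δ_0) = -12
Natural end conditions: M_0 = M_2 = 0.
Hence M_0 = 0, M_1 = -3/2, M_2 = 0.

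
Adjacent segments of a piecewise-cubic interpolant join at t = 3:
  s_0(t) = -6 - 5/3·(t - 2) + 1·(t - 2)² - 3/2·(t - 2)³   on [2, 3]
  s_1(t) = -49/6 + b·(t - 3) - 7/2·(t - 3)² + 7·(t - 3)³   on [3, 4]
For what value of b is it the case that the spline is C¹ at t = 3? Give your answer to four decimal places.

-4.1667

s_0'(t) = -5/3 + 2·(t - 2) - 9/2·(t - 2)², so s_0'(3) = -25/6. On the right, s_1'(3) = b, so b = -25/6.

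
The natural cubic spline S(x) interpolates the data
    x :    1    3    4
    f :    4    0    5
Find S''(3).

With M_i denoting the second derivative at x_i, h_i = 2, 1, and Δ_i = (y_(i+1) − y_i)/h_i = -2, 5:
  2·M_0 + 6·M_1 + 1·M_2 = 6(Δ_1 - Δ_0) = 42
Natural end conditions: M_0 = M_2 = 0.
Hence M_0 = 0, M_1 = 7, M_2 = 0.

7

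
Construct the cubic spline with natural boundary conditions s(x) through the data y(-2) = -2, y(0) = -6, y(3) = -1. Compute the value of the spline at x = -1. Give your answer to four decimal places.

-4.5500

Write M_i for s''(x_i). With h_i = 2, 3 and divided differences Δ_i = -2, 5/3, the continuity of s' gives the tridiagonal system
  2·M_0 + 10·M_1 + 3·M_2 = 6(Δ_1 - Δ_0) = 22
Natural end conditions: M_0 = M_2 = 0.
Forward elimination and back-substitution give M_0 = 0, M_1 = 11/5, M_2 = 0.
On [-2, 0], s(x) = -2 - 41/15·(x + 2) + 0·(x + 2)² + 11/60·(x + 2)³.
With (x + 2) = 1: s(-1) = -91/20.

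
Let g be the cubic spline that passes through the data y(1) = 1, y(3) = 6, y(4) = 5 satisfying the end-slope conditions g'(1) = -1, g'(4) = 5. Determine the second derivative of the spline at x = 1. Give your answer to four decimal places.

10.7500

Let σ_i = g''(x_i). Step sizes h_i = 2, 1; slopes of the chords Δ_i = (y_(i+1) - y_i)/h_i = 5/2, -1.
  2·σ_0 + 6·σ_1 + 1·σ_2 = 6(Δ_1 - Δ_0) = -21
Clamped end conditions give two more equations: 2h_0·σ_0 + h_0·σ_1 = 6(Δ_0 - g'(1)) = 21 and h_1·σ_1 + 2h_1·σ_2 = 6(g'(4) - Δ_1) = 36.
Solving the tridiagonal system: σ_0 = 43/4, σ_1 = -11, σ_2 = 47/2.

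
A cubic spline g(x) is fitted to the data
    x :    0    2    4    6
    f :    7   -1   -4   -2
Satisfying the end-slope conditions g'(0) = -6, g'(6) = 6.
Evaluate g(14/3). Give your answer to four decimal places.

Put M_i = g'' at the i-th knot. Here h = (2, 2, 2) and Δ = (-4, -3/2, 1), so the interior equations h_(i-1)·M_(i-1) + 2(h_(i-1)+h_i)·M_i + h_i·M_(i+1) = 6(Δ_i − Δ_(i-1)) read
  2·M_0 + 8·M_1 + 2·M_2 = 6(Δ_1 - Δ_0) = 15
  2·M_1 + 8·M_2 + 2·M_3 = 6(Δ_2 - Δ_1) = 15
Clamped end conditions give two more equations: 2h_0·M_0 + h_0·M_1 = 6(Δ_0 - g'(0)) = 12 and h_2·M_2 + 2h_2·M_3 = 6(g'(6) - Δ_2) = 30.
Forward elimination and back-substitution give M_0 = 23/10, M_1 = 7/5, M_2 = -2/5, M_3 = 77/10.
On [4, 6], g(x) = -4 - 13/10·(x - 4) - 1/5·(x - 4)² + 27/40·(x - 4)³.
With (x - 4) = 2/3: g(14/3) = -214/45.

-4.7556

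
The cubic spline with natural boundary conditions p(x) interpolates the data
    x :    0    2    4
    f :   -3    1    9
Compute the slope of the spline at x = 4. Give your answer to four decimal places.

4.5000

With M_i denoting the second derivative at x_i, h_i = 2, 2, and Δ_i = (y_(i+1) − y_i)/h_i = 2, 4:
  2·M_0 + 8·M_1 + 2·M_2 = 6(Δ_1 - Δ_0) = 12
Natural end conditions: M_0 = M_2 = 0.
Forward elimination and back-substitution give M_0 = 0, M_1 = 3/2, M_2 = 0.
On [2, 4], p'(x) = b_1 + 2c_1·(x - 2) + 3d_1·(x - 2)² with b_1 = Δ_1 - h_1(2M_1 + M_2)/6 = 3, c_1 = M_1/2 = 3/4, d_1 = (M_2 - M_1)/(6h_1) = -1/8. So p'(4) = 9/2.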